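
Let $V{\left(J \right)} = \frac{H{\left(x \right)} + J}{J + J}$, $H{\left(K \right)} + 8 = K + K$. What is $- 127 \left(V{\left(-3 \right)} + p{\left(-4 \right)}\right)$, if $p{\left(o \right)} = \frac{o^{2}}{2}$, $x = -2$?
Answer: $- \frac{2667}{2} \approx -1333.5$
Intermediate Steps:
$H{\left(K \right)} = -8 + 2 K$ ($H{\left(K \right)} = -8 + \left(K + K\right) = -8 + 2 K$)
$V{\left(J \right)} = \frac{-12 + J}{2 J}$ ($V{\left(J \right)} = \frac{\left(-8 + 2 \left(-2\right)\right) + J}{J + J} = \frac{\left(-8 - 4\right) + J}{2 J} = \left(-12 + J\right) \frac{1}{2 J} = \frac{-12 + J}{2 J}$)
$p{\left(o \right)} = \frac{o^{2}}{2}$
$- 127 \left(V{\left(-3 \right)} + p{\left(-4 \right)}\right) = - 127 \left(\frac{-12 - 3}{2 \left(-3\right)} + \frac{\left(-4\right)^{2}}{2}\right) = - 127 \left(\frac{1}{2} \left(- \frac{1}{3}\right) \left(-15\right) + \frac{1}{2} \cdot 16\right) = - 127 \left(\frac{5}{2} + 8\right) = \left(-127\right) \frac{21}{2} = - \frac{2667}{2}$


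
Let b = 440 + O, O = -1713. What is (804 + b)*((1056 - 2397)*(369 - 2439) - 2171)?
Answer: -1300864831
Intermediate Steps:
b = -1273 (b = 440 - 1713 = -1273)
(804 + b)*((1056 - 2397)*(369 - 2439) - 2171) = (804 - 1273)*((1056 - 2397)*(369 - 2439) - 2171) = -469*(-1341*(-2070) - 2171) = -469*(2775870 - 2171) = -469*2773699 = -1300864831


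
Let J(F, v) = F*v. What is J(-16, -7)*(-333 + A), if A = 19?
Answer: -35168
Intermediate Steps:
J(-16, -7)*(-333 + A) = (-16*(-7))*(-333 + 19) = 112*(-314) = -35168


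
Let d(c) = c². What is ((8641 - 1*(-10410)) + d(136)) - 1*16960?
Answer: 20587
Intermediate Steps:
((8641 - 1*(-10410)) + d(136)) - 1*16960 = ((8641 - 1*(-10410)) + 136²) - 1*16960 = ((8641 + 10410) + 18496) - 16960 = (19051 + 18496) - 16960 = 37547 - 16960 = 20587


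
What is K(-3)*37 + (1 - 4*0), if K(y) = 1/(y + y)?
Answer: -31/6 ≈ -5.1667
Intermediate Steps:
K(y) = 1/(2*y)
K(-3)*37 + (1 - 4*0) = ((1/2)/(-3))*37 + (1 - 4*0) = ((1/2)*(-1/3))*37 + (1 + 0) = -1/6*37 + 1 = -37/6 + 1 = -31/6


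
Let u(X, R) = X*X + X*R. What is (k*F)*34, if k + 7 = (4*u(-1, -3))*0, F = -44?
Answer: 10472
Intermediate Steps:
u(X, R) = X² + R*X
k = -7 (k = -7 + (4*(-(-3 - 1)))*0 = -7 + (4*(-1*(-4)))*0 = -7 + (4*4)*0 = -7 + 16*0 = -7 + 0 = -7)
(k*F)*34 = -7*(-44)*34 = 308*34 = 10472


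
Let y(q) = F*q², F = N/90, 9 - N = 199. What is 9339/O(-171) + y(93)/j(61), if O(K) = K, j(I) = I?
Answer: -1230656/3477 ≈ -353.94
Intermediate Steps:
N = -190 (N = 9 - 1*199 = 9 - 199 = -190)
F = -19/9 (F = -190/90 = -190*1/90 = -19/9 ≈ -2.1111)
y(q) = -19*q²/9
9339/O(-171) + y(93)/j(61) = 9339/(-171) - 19/9*93²/61 = 9339*(-1/171) - 19/9*8649*(1/61) = -3113/57 - 18259*1/61 = -3113/57 - 18259/61 = -1230656/3477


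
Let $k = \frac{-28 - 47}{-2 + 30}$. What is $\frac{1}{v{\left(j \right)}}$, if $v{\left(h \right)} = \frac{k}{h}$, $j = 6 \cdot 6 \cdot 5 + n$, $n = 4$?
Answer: $- \frac{5152}{75} \approx -68.693$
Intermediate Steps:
$k = - \frac{75}{28} \approx -2.6786$
$j = 184$ ($j = 6 \cdot 6 \cdot 5 + 4 = 6 \cdot 30 + 4 = 180 + 4 = 184$)
$v{\left(h \right)} = - \frac{75}{28 h}$
$\frac{1}{v{\left(j \right)}} = \frac{1}{\left(- \frac{75}{28}\right) \frac{1}{184}} = \frac{1}{- \frac{75}{5152}} = - \frac{5152}{75}$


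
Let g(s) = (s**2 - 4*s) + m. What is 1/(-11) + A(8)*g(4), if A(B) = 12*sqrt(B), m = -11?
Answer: -1/11 - 264*sqrt(2) ≈ -373.44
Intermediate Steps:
g(s) = -11 + s**2 - 4*s (g(s) = (s**2 - 4*s) - 11 = -11 + s**2 - 4*s)
1/(-11) + A(8)*g(4) = 1/(-11) + (12*sqrt(8))*(-11 + 4**2 - 4*4) = -1/11 + (12*(2*sqrt(2)))*(-11 + 16 - 16) = -1/11 + (24*sqrt(2))*(-11) = -1/11 - 264*sqrt(2)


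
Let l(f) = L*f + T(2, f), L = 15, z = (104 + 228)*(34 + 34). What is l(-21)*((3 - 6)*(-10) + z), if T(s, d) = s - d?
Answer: -6600952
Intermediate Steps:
z = 22576 (z = 332*68 = 22576)
l(f) = 2 + 14*f (l(f) = 15*f + (2 - f) = 2 + 14*f)
l(-21)*((3 - 6)*(-10) + z) = (2 + 14*(-21))*((3 - 6)*(-10) + 22576) = (2 - 294)*(-3*(-10) + 22576) = -292*(30 + 22576) = -292*22606 = -6600952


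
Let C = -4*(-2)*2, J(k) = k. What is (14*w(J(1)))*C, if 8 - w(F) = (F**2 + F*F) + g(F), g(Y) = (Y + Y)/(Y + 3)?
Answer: 1232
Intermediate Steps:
g(Y) = 2*Y/(3 + Y) (g(Y) = (2*Y)/(3 + Y) = 2*Y/(3 + Y))
w(F) = 8 - 2*F**2 - 2*F/(3 + F) (w(F) = 8 - ((F**2 + F*F) + 2*F/(3 + F)) = 8 - ((F**2 + F**2) + 2*F/(3 + F)) = 8 - (2*F**2 + 2*F/(3 + F)) = 8 + (-2*F**2 - 2*F/(3 + F)) = 8 - 2*F**2 - 2*F/(3 + F))
C = 16 (C = 8*2 = 16)
(14*w(J(1)))*C = (14*(2*(-1*1 + (3 + 1)*(4 - 1*1**2))/(3 + 1)))*16 = (14*(2*(-1 + 4*(4 - 1*1))/4))*16 = (14*(2*(1/4)*(-1 + 4*(4 - 1))))*16 = (14*(2*(1/4)*(-1 + 4*3)))*16 = (14*(2*(1/4)*(-1 + 12)))*16 = (14*(2*(1/4)*11))*16 = (14*(11/2))*16 = 77*16 = 1232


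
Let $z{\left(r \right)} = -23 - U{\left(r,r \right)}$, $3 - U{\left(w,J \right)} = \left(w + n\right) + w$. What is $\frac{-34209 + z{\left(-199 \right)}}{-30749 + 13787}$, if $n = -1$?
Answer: $\frac{17317}{8481} \approx 2.0419$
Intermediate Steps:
$U{\left(w,J \right)} = 4 - 2 w$ ($U{\left(w,J \right)} = 3 - \left(\left(w - 1\right) + w\right) = 3 - \left(\left(-1 + w\right) + w\right) = 3 - \left(-1 + 2 w\right) = 4 - 2 w$)
$z{\left(r \right)} = -27 + 2 r$ ($z{\left(r \right)} = -23 - \left(4 - 2 r\right) = -23 + \left(-4 + 2 r\right) = -27 + 2 r$)
$\frac{-34209 + z{\left(-199 \right)}}{-30749 + 13787} = \frac{-34209 + \left(-27 + 2 \left(-199\right)\right)}{-30749 + 13787} = \frac{-34209 - 425}{-16962} = \left(-34209 - 425\right) \left(- \frac{1}{16962}\right) = \left(-34634\right) \left(- \frac{1}{16962}\right) = \frac{17317}{8481}$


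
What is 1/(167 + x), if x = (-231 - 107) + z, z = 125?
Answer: -1/46 ≈ -0.021739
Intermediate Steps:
x = -213 (x = (-231 - 107) + 125 = -338 + 125 = -213)
1/(167 + x) = 1/(167 - 213) = 1/(-46) = -1/46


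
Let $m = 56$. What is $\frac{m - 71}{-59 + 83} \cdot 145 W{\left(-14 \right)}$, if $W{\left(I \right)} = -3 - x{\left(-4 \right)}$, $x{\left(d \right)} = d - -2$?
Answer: $\frac{725}{8} \approx 90.625$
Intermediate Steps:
$x{\left(d \right)} = 2 + d$ ($x{\left(d \right)} = d + 2 = 2 + d$)
$W{\left(I \right)} = -1$ ($W{\left(I \right)} = -3 - \left(2 - 4\right) = -3 - -2 = -3 + 2 = -1$)
$\frac{m - 71}{-59 + 83} \cdot 145 W{\left(-14 \right)} = \frac{56 - 71}{-59 + 83} \cdot 145 \left(-1\right) = - \frac{15}{24} \cdot 145 \left(-1\right) = \left(-15\right) \frac{1}{24} \cdot 145 \left(-1\right) = \left(- \frac{5}{8}\right) 145 \left(-1\right) = \left(- \frac{725}{8}\right) \left(-1\right) = \frac{725}{8}$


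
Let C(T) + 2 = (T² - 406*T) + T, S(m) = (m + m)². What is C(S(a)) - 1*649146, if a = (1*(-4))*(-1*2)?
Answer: -687292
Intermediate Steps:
a = 8 (a = -4*(-2) = 8)
S(m) = 4*m² (S(m) = (2*m)² = 4*m²)
C(T) = -2 + T² - 405*T (C(T) = -2 + ((T² - 406*T) + T) = -2 + (T² - 405*T) = -2 + T² - 405*T)
C(S(a)) - 1*649146 = (-2 + (4*8²)² - 1620*8²) - 1*649146 = (-2 + (4*64)² - 1620*64) - 649146 = (-2 + 256² - 405*256) - 649146 = (-2 + 65536 - 103680) - 649146 = -38146 - 649146 = -687292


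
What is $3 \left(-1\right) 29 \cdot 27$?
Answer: $-2349$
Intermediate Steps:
$3 \left(-1\right) 29 \cdot 27 = \left(-3\right) 29 \cdot 27 = \left(-87\right) 27 = -2349$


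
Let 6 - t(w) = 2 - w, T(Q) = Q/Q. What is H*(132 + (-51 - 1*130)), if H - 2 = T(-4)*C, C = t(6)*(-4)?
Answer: 1862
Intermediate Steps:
T(Q) = 1
t(w) = 4 + w (t(w) = 6 - (2 - w) = 6 + (-2 + w) = 4 + w)
C = -40 (C = (4 + 6)*(-4) = 10*(-4) = -40)
H = -38 (H = 2 + 1*(-40) = 2 - 40 = -38)
H*(132 + (-51 - 1*130)) = -38*(132 + (-51 - 1*130)) = -38*(132 + (-51 - 130)) = -38*(132 - 181) = -38*(-49) = 1862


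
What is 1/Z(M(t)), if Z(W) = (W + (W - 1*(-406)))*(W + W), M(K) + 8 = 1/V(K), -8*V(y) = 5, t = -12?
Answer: -25/185664 ≈ -0.00013465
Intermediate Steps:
V(y) = -5/8 (V(y) = -1/8*5 = -5/8)
M(K) = -48/5 (M(K) = -8 + 1/(-5/8) = -8 - 8/5 = -48/5)
Z(W) = 2*W*(406 + 2*W) (Z(W) = (W + (W + 406))*(2*W) = (W + (406 + W))*(2*W) = (406 + 2*W)*(2*W) = 2*W*(406 + 2*W))
1/Z(M(t)) = 1/(4*(-48/5)*(203 - 48/5)) = 1/(4*(-48/5)*(967/5)) = 1/(-185664/25) = -25/185664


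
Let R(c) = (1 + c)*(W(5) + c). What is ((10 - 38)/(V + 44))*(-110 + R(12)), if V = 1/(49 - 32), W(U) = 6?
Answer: -8432/107 ≈ -78.804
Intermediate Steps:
V = 1/17 ≈ 0.058824
R(c) = (1 + c)*(6 + c)
((10 - 38)/(V + 44))*(-110 + R(12)) = ((10 - 38)/(1/17 + 44))*(-110 + (6 + 12² + 7*12)) = (-28/749/17)*(-110 + (6 + 144 + 84)) = (-28*17/749)*(-110 + 234) = -68/107*124 = -8432/107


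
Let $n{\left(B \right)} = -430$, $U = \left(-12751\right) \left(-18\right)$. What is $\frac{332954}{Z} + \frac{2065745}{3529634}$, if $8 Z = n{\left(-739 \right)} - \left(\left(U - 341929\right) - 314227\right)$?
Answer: $\frac{160657548682}{23505597623} \approx 6.8349$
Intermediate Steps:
$U = 229518$
$Z = 53276$ ($Z = \frac{-430 - \left(\left(229518 - 341929\right) - 314227\right)}{8} = \frac{-430 - \left(-112411 - 314227\right)}{8} = \frac{-430 - -426638}{8} = \frac{-430 + 426638}{8} = \frac{1}{8} \cdot 426208 = 53276$)
$\frac{332954}{Z} + \frac{2065745}{3529634} = \frac{332954}{53276} + \frac{2065745}{3529634} = 332954 \cdot \frac{1}{53276} + 2065745 \cdot \frac{1}{3529634} = \frac{166477}{26638} + \frac{2065745}{3529634} = \frac{160657548682}{23505597623}$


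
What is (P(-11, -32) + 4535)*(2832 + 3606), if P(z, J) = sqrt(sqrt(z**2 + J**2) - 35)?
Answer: 29196330 + 6438*sqrt(-35 + sqrt(1145)) ≈ 2.9196e+7 + 6940.4*I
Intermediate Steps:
P(z, J) = sqrt(-35 + sqrt(J**2 + z**2)) (P(z, J) = sqrt(sqrt(J**2 + z**2) - 35) = sqrt(-35 + sqrt(J**2 + z**2)))
(P(-11, -32) + 4535)*(2832 + 3606) = (sqrt(-35 + sqrt((-32)**2 + (-11)**2)) + 4535)*(2832 + 3606) = (sqrt(-35 + sqrt(1024 + 121)) + 4535)*6438 = (sqrt(-35 + sqrt(1145)) + 4535)*6438 = (4535 + sqrt(-35 + sqrt(1145)))*6438 = 29196330 + 6438*sqrt(-35 + sqrt(1145))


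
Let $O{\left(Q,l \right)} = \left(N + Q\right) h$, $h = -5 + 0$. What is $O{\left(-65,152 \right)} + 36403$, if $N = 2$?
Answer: $36718$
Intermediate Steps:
$h = -5$
$O{\left(Q,l \right)} = -10 - 5 Q$ ($O{\left(Q,l \right)} = \left(2 + Q\right) \left(-5\right) = -10 - 5 Q$)
$O{\left(-65,152 \right)} + 36403 = \left(-10 - -325\right) + 36403 = \left(-10 + 325\right) + 36403 = 315 + 36403 = 36718$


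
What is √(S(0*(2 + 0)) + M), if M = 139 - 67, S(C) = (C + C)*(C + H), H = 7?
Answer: 6*√2 ≈ 8.4853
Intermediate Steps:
S(C) = 2*C*(7 + C) (S(C) = (C + C)*(C + 7) = (2*C)*(7 + C) = 2*C*(7 + C))
M = 72
√(S(0*(2 + 0)) + M) = √(2*(0*(2 + 0))*(7 + 0*(2 + 0)) + 72) = √(2*(0*2)*(7 + 0*2) + 72) = √(2*0*(7 + 0) + 72) = √(2*0*7 + 72) = √(0 + 72) = √72 = 6*√2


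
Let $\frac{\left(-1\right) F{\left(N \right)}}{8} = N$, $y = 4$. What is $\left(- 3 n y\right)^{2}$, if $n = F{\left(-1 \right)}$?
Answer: $9216$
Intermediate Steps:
$F{\left(N \right)} = - 8 N$
$n = 8$ ($n = \left(-8\right) \left(-1\right) = 8$)
$\left(- 3 n y\right)^{2} = \left(\left(-3\right) 8 \cdot 4\right)^{2} = \left(\left(-24\right) 4\right)^{2} = \left(-96\right)^{2} = 9216$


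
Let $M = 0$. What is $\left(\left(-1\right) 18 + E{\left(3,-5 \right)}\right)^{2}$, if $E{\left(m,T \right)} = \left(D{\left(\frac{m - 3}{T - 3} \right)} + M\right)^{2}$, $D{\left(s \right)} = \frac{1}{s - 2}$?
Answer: $\frac{5041}{16} \approx 315.06$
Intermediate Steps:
$D{\left(s \right)} = \frac{1}{-2 + s}$
$E{\left(m,T \right)} = \frac{1}{\left(-2 + \frac{-3 + m}{-3 + T}\right)^{2}}$ ($E{\left(m,T \right)} = \left(\frac{1}{-2 + \frac{m - 3}{T - 3}} + 0\right)^{2} = \left(\frac{1}{-2 + \frac{-3 + m}{-3 + T}} + 0\right)^{2} = \left(\frac{1}{-2 + \frac{-3 + m}{-3 + T}}\right)^{2} = \frac{1}{\left(-2 + \frac{-3 + m}{-3 + T}\right)^{2}}$)
$\left(\left(-1\right) 18 + E{\left(3,-5 \right)}\right)^{2} = \left(\left(-1\right) 18 + \frac{\left(-3 - 5\right)^{2}}{\left(-3 - 3 + 2 \left(-5\right)\right)^{2}}\right)^{2} = \left(-18 + \frac{\left(-8\right)^{2}}{\left(-3 - 3 - 10\right)^{2}}\right)^{2} = \left(-18 + \frac{64}{256}\right)^{2} = \left(-18 + 64 \cdot \frac{1}{256}\right)^{2} = \left(-18 + \frac{1}{4}\right)^{2} = \left(- \frac{71}{4}\right)^{2} = \frac{5041}{16}$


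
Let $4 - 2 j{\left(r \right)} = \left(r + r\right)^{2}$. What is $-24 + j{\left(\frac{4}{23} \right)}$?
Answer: $- \frac{11670}{529} \approx -22.06$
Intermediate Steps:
$j{\left(r \right)} = 2 - 2 r^{2}$ ($j{\left(r \right)} = 2 - \frac{\left(r + r\right)^{2}}{2} = 2 - \frac{\left(2 r\right)^{2}}{2} = 2 - \frac{4 r^{2}}{2} = 2 - 2 r^{2}$)
$-24 + j{\left(\frac{4}{23} \right)} = -24 + \left(2 - 2 \left(\frac{4}{23}\right)^{2}\right) = -24 + \left(2 - \frac{32}{529}\right) = -24 + \frac{1026}{529} = - \frac{11670}{529}$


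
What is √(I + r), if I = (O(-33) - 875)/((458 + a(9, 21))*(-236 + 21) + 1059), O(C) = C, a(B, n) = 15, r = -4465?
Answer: 2*I*√706557229643/25159 ≈ 66.821*I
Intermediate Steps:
I = 227/25159 (I = (-33 - 875)/((458 + 15)*(-236 + 21) + 1059) = -908/(473*(-215) + 1059) = -908/(-101695 + 1059) = -908/(-100636) = -908*(-1/100636) = 227/25159 ≈ 0.0090226)
√(I + r) = √(227/25159 - 4465) = √(-112334708/25159) = 2*I*√706557229643/25159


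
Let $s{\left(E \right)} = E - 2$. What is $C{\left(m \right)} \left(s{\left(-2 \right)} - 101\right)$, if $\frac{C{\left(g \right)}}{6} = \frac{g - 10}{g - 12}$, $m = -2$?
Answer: $-540$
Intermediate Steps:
$s{\left(E \right)} = -2 + E$
$C{\left(g \right)} = \frac{6 \left(-10 + g\right)}{-12 + g}$ ($C{\left(g \right)} = 6 \frac{g - 10}{g - 12} = 6 \frac{-10 + g}{-12 + g} = \frac{6 \left(-10 + g\right)}{-12 + g}$)
$C{\left(m \right)} \left(s{\left(-2 \right)} - 101\right) = \frac{6 \left(-10 - 2\right)}{-12 - 2} \left(\left(-2 - 2\right) - 101\right) = 6 \frac{1}{-14} \left(-12\right) \left(-4 - 101\right) = 6 \left(- \frac{1}{14}\right) \left(-12\right) \left(-105\right) = \frac{36}{7} \left(-105\right) = -540$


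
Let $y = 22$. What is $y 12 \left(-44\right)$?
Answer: $-11616$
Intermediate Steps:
$y 12 \left(-44\right) = 22 \cdot 12 \left(-44\right) = 264 \left(-44\right) = -11616$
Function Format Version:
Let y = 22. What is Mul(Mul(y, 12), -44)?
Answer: -11616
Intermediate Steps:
Mul(Mul(y, 12), -44) = Mul(Mul(22, 12), -44) = Mul(264, -44) = -11616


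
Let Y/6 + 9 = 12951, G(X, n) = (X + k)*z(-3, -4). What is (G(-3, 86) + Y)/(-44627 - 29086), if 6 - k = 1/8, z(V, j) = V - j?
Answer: -621239/589704 ≈ -1.0535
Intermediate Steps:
k = 47/8 (k = 6 - 1/8 = 6 - 1*⅛ = 6 - ⅛ = 47/8 ≈ 5.8750)
G(X, n) = 47/8 + X (G(X, n) = (X + 47/8)*(-3 - 1*(-4)) = (47/8 + X)*(-3 + 4) = (47/8 + X)*1 = 47/8 + X)
Y = 77652 (Y = -54 + 6*12951 = -54 + 77706 = 77652)
(G(-3, 86) + Y)/(-44627 - 29086) = ((47/8 - 3) + 77652)/(-44627 - 29086) = (23/8 + 77652)/(-73713) = (621239/8)*(-1/73713) = -621239/589704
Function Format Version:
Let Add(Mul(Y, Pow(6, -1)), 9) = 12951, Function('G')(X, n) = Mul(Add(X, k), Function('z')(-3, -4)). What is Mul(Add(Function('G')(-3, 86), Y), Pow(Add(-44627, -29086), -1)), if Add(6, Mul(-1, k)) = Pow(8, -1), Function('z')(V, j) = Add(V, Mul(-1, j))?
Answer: Rational(-621239, 589704) ≈ -1.0535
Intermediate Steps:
k = Rational(47, 8) (k = Add(6, Mul(-1, Pow(8, -1))) = Add(6, Mul(-1, Rational(1, 8))) = Add(6, Rational(-1, 8)) = Rational(47, 8) ≈ 5.8750)
Function('G')(X, n) = Add(Rational(47, 8), X) (Function('G')(X, n) = Mul(Add(X, Rational(47, 8)), Add(-3, Mul(-1, -4))) = Mul(Add(Rational(47, 8), X), Add(-3, 4)) = Mul(Add(Rational(47, 8), X), 1) = Add(Rational(47, 8), X))
Y = 77652 (Y = Add(-54, Mul(6, 12951)) = Add(-54, 77706) = 77652)
Mul(Add(Function('G')(-3, 86), Y), Pow(Add(-44627, -29086), -1)) = Mul(Add(Add(Rational(47, 8), -3), 77652), Pow(Add(-44627, -29086), -1)) = Mul(Add(Rational(23, 8), 77652), Pow(-73713, -1)) = Mul(Rational(621239, 8), Rational(-1, 73713)) = Rational(-621239, 589704)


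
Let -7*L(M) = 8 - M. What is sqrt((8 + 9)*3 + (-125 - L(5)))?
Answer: I*sqrt(3605)/7 ≈ 8.5774*I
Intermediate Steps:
L(M) = -8/7 + M/7 (L(M) = -(8 - M)/7 = -8/7 + M/7)
sqrt((8 + 9)*3 + (-125 - L(5))) = sqrt((8 + 9)*3 + (-125 - (-8/7 + (1/7)*5))) = sqrt(17*3 + (-125 - (-8/7 + 5/7))) = sqrt(51 + (-125 - 1*(-3/7))) = sqrt(51 + (-125 + 3/7)) = sqrt(51 - 872/7) = sqrt(-515/7) = I*sqrt(3605)/7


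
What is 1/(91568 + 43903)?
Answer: 1/135471 ≈ 7.3817e-6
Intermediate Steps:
1/(91568 + 43903) = 1/135471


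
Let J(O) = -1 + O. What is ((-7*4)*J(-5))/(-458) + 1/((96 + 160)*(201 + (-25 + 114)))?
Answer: -6235931/17000960 ≈ -0.36680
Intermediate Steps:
((-7*4)*J(-5))/(-458) + 1/((96 + 160)*(201 + (-25 + 114))) = ((-7*4)*(-1 - 5))/(-458) + 1/((96 + 160)*(201 + (-25 + 114))) = -28*(-6)*(-1/458) + 1/(256*(201 + 89)) = 168*(-1/458) + (1/256)/290 = -84/229 + (1/256)*(1/290) = -84/229 + 1/74240 = -6235931/17000960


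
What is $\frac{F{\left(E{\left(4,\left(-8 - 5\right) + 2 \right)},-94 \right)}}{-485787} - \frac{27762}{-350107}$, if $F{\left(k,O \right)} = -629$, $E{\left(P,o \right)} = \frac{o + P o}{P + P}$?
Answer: $\frac{13706635997}{170077429209} \approx 0.080591$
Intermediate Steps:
$E{\left(P,o \right)} = \frac{o + P o}{2 P}$
$\frac{F{\left(E{\left(4,\left(-8 - 5\right) + 2 \right)},-94 \right)}}{-485787} - \frac{27762}{-350107} = - \frac{629}{-485787} - \frac{27762}{-350107} = \left(-629\right) \left(- \frac{1}{485787}\right) - - \frac{27762}{350107} = \frac{629}{485787} + \frac{27762}{350107} = \frac{13706635997}{170077429209}$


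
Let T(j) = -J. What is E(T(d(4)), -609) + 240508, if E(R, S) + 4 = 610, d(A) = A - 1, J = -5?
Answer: 241114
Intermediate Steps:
d(A) = -1 + A
T(j) = 5 (T(j) = -1*(-5) = 5)
E(R, S) = 606 (E(R, S) = -4 + 610 = 606)
E(T(d(4)), -609) + 240508 = 606 + 240508 = 241114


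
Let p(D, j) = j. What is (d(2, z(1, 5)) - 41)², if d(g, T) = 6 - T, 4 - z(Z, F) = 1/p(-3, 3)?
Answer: 13456/9 ≈ 1495.1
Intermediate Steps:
z(Z, F) = 11/3 (z(Z, F) = 4 - 1/3 = 4 - 1*⅓ = 4 - ⅓ = 11/3)
(d(2, z(1, 5)) - 41)² = ((6 - 1*11/3) - 41)² = ((6 - 11/3) - 41)² = (7/3 - 41)² = (-116/3)² = 13456/9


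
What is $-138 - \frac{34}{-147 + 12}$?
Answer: $- \frac{18596}{135} \approx -137.75$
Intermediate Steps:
$-138 - \frac{34}{-147 + 12} = -138 - \frac{34}{-135} = -138 - - \frac{34}{135} = -138 + \frac{34}{135} = - \frac{18596}{135}$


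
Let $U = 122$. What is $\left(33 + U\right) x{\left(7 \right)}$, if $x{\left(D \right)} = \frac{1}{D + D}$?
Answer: $\frac{155}{14} \approx 11.071$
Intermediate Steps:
$x{\left(D \right)} = \frac{1}{2 D}$
$\left(33 + U\right) x{\left(7 \right)} = \left(33 + 122\right) \frac{1}{2 \cdot 7} = 155 \cdot \frac{1}{2} \cdot \frac{1}{7} = 155 \cdot \frac{1}{14} = \frac{155}{14}$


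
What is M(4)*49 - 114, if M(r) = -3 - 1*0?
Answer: -261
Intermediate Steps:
M(r) = -3 (M(r) = -3 + 0 = -3)
M(4)*49 - 114 = -3*49 - 114 = -147 - 114 = -261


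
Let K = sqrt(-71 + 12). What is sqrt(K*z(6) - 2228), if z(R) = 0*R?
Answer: 2*I*sqrt(557) ≈ 47.202*I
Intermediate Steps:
z(R) = 0
K = I*sqrt(59) (K = sqrt(-59) = I*sqrt(59) ≈ 7.6811*I)
sqrt(K*z(6) - 2228) = sqrt((I*sqrt(59))*0 - 2228) = sqrt(0 - 2228) = sqrt(-2228) = 2*I*sqrt(557)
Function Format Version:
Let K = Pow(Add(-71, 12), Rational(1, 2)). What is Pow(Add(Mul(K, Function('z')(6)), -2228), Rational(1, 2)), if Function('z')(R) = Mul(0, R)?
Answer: Mul(2, I, Pow(557, Rational(1, 2))) ≈ Mul(47.202, I)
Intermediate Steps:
Function('z')(R) = 0
K = Mul(I, Pow(59, Rational(1, 2))) (K = Pow(-59, Rational(1, 2)) = Mul(I, Pow(59, Rational(1, 2))) ≈ Mul(7.6811, I))
Pow(Add(Mul(K, Function('z')(6)), -2228), Rational(1, 2)) = Pow(Add(Mul(Mul(I, Pow(59, Rational(1, 2))), 0), -2228), Rational(1, 2)) = Pow(Add(0, -2228), Rational(1, 2)) = Pow(-2228, Rational(1, 2)) = Mul(2, I, Pow(557, Rational(1, 2)))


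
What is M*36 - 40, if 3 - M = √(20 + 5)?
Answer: -112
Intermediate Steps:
M = -2 (M = 3 - √(20 + 5) = 3 - √25 = 3 - 1*5 = 3 - 5 = -2)
M*36 - 40 = -2*36 - 40 = -72 - 40 = -112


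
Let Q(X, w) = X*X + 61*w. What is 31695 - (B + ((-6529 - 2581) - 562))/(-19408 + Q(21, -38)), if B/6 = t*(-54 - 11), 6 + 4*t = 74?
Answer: 20442781/645 ≈ 31694.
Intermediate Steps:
t = 17 (t = -3/2 + (¼)*74 = -3/2 + 37/2 = 17)
Q(X, w) = X² + 61*w
B = -6630 (B = 6*(17*(-54 - 11)) = 6*(17*(-65)) = 6*(-1105) = -6630)
31695 - (B + ((-6529 - 2581) - 562))/(-19408 + Q(21, -38)) = 31695 - (-6630 + ((-6529 - 2581) - 562))/(-19408 + (21² + 61*(-38))) = 31695 - (-6630 + (-9110 - 562))/(-19408 + (441 - 2318)) = 31695 - (-6630 - 9672)/(-19408 - 1877) = 31695 - (-16302)/(-21285) = 31695 - (-16302)*(-1)/21285 = 31695 - 1*494/645 = 31695 - 494/645 = 20442781/645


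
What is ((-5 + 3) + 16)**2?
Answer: 196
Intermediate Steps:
((-5 + 3) + 16)**2 = (-2 + 16)**2 = 14**2 = 196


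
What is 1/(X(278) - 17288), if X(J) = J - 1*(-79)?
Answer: -1/16931 ≈ -5.9063e-5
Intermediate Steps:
X(J) = 79 + J (X(J) = J + 79 = 79 + J)
1/(X(278) - 17288) = 1/((79 + 278) - 17288) = 1/(357 - 17288) = 1/(-16931) = -1/16931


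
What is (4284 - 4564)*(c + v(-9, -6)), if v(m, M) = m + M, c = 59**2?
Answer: -970480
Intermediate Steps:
c = 3481
v(m, M) = M + m
(4284 - 4564)*(c + v(-9, -6)) = (4284 - 4564)*(3481 + (-6 - 9)) = -280*(3481 - 15) = -280*3466 = -970480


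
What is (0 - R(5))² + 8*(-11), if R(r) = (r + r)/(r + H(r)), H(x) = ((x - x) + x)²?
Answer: -791/9 ≈ -87.889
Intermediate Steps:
H(x) = x² (H(x) = (0 + x)² = x²)
R(r) = 2*r/(r + r²) (R(r) = (r + r)/(r + r²) = (2*r)/(r + r²) = 2*r/(r + r²))
(0 - R(5))² + 8*(-11) = (0 - 2/(1 + 5))² + 8*(-11) = (0 - 2/6)² - 88 = (0 - 1*⅓)² - 88 = (0 - ⅓)² - 88 = (-⅓)² - 88 = ⅑ - 88 = -791/9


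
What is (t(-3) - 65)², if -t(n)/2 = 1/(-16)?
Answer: 269361/64 ≈ 4208.8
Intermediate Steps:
t(n) = ⅛ (t(n) = -2/(-16) = -2*(-1/16) = ⅛)
(t(-3) - 65)² = (⅛ - 65)² = (-519/8)² = 269361/64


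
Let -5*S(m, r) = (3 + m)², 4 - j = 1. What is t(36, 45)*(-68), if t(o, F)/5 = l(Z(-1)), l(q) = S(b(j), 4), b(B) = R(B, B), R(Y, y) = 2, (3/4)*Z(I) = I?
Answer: 1700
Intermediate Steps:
Z(I) = 4*I/3
j = 3 (j = 4 - 1*1 = 4 - 1 = 3)
b(B) = 2
S(m, r) = -(3 + m)²/5
l(q) = -5 (l(q) = -(3 + 2)²/5 = -⅕*5² = -⅕*25 = -5)
t(o, F) = -25 (t(o, F) = 5*(-5) = -25)
t(36, 45)*(-68) = -25*(-68) = 1700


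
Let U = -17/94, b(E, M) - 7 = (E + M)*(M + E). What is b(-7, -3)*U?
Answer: -1819/94 ≈ -19.351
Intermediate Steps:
b(E, M) = 7 + (E + M)² (b(E, M) = 7 + (E + M)*(M + E) = 7 + (E + M)*(E + M) = 7 + (E + M)²)
U = -17/94 (U = -17*1/94 = -17/94 ≈ -0.18085)
b(-7, -3)*U = (7 + (-7 - 3)²)*(-17/94) = (7 + (-10)²)*(-17/94) = (7 + 100)*(-17/94) = 107*(-17/94) = -1819/94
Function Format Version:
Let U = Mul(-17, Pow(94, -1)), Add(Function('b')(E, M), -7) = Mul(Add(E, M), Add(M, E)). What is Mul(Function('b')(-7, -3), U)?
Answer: Rational(-1819, 94) ≈ -19.351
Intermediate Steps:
Function('b')(E, M) = Add(7, Pow(Add(E, M), 2)) (Function('b')(E, M) = Add(7, Mul(Add(E, M), Add(M, E))) = Add(7, Mul(Add(E, M), Add(E, M))) = Add(7, Pow(Add(E, M), 2)))
U = Rational(-17, 94) (U = Mul(-17, Rational(1, 94)) = Rational(-17, 94) ≈ -0.18085)
Mul(Function('b')(-7, -3), U) = Mul(Add(7, Pow(Add(-7, -3), 2)), Rational(-17, 94)) = Mul(Add(7, Pow(-10, 2)), Rational(-17, 94)) = Mul(Add(7, 100), Rational(-17, 94)) = Mul(107, Rational(-17, 94)) = Rational(-1819, 94)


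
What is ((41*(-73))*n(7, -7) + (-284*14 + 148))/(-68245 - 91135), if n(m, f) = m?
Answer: 24779/159380 ≈ 0.15547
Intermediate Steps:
((41*(-73))*n(7, -7) + (-284*14 + 148))/(-68245 - 91135) = ((41*(-73))*7 + (-284*14 + 148))/(-68245 - 91135) = (-2993*7 + (-3976 + 148))/(-159380) = (-20951 - 3828)*(-1/159380) = -24779*(-1/159380) = 24779/159380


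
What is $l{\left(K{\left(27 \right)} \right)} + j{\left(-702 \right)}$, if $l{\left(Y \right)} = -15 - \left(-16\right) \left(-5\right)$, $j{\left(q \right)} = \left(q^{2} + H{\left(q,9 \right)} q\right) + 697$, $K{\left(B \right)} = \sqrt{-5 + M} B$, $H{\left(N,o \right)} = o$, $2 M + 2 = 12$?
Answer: $487088$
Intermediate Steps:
$M = 5$ ($M = -1 + \frac{1}{2} \cdot 12 = -1 + 6 = 5$)
$K{\left(B \right)} = 0$ ($K{\left(B \right)} = \sqrt{-5 + 5} B = \sqrt{0} B = 0 B = 0$)
$j{\left(q \right)} = 697 + q^{2} + 9 q$ ($j{\left(q \right)} = \left(q^{2} + 9 q\right) + 697 = 697 + q^{2} + 9 q$)
$l{\left(Y \right)} = -95$ ($l{\left(Y \right)} = -15 - 80 = -95$)
$l{\left(K{\left(27 \right)} \right)} + j{\left(-702 \right)} = -95 + \left(697 + \left(-702\right)^{2} + 9 \left(-702\right)\right) = -95 + \left(697 + 492804 - 6318\right) = -95 + 487183 = 487088$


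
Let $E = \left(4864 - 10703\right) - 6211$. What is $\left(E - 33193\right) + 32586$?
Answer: $-12657$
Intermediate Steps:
$E = -12050$ ($E = -5839 - 6211 = -12050$)
$\left(E - 33193\right) + 32586 = \left(-12050 - 33193\right) + 32586 = -45243 + 32586 = -12657$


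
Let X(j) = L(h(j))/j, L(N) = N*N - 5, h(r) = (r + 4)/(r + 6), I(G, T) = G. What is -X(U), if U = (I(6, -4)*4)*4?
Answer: 10505/249696 ≈ 0.042071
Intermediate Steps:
h(r) = (4 + r)/(6 + r)
L(N) = -5 + N² (L(N) = N² - 5 = -5 + N²)
U = 96 (U = (6*4)*4 = 24*4 = 96)
X(j) = (-5 + (4 + j)²/(6 + j)²)/j (X(j) = (-5 + ((4 + j)/(6 + j))²)/j = (-5 + (4 + j)²/(6 + j)²)/j)
-X(U) = -(-5/96 + (4 + 96)²/(96*(6 + 96)²)) = -(-5*1/96 + (1/96)*100²/102²) = -(-5/96 + (1/96)*10000*(1/10404)) = -(-5/96 + 625/62424) = -1*(-10505/249696) = 10505/249696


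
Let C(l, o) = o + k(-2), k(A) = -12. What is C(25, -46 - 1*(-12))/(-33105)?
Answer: 46/33105 ≈ 0.0013895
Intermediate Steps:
C(l, o) = -12 + o (C(l, o) = o - 12 = -12 + o)
C(25, -46 - 1*(-12))/(-33105) = (-12 + (-46 - 1*(-12)))/(-33105) = (-12 + (-46 + 12))*(-1/33105) = (-12 - 34)*(-1/33105) = -46*(-1/33105) = 46/33105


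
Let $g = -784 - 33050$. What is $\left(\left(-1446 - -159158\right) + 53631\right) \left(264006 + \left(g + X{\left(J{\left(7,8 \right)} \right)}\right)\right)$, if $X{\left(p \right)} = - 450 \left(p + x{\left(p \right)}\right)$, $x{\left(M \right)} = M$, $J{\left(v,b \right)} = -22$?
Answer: $52829832396$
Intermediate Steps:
$g = -33834$
$X{\left(p \right)} = - 900 p$ ($X{\left(p \right)} = - 450 \left(p + p\right) = - 450 \cdot 2 p = - 900 p$)
$\left(\left(-1446 - -159158\right) + 53631\right) \left(264006 + \left(g + X{\left(J{\left(7,8 \right)} \right)}\right)\right) = \left(\left(-1446 - -159158\right) + 53631\right) \left(264006 - 14034\right) = \left(\left(-1446 + 159158\right) + 53631\right) \left(264006 + \left(-33834 + 19800\right)\right) = \left(157712 + 53631\right) \left(264006 - 14034\right) = 211343 \cdot 249972 = 52829832396$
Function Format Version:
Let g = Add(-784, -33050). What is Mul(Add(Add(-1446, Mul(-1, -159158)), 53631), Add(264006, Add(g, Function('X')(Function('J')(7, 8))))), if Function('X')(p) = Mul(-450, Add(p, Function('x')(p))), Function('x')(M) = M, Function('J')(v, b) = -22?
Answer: 52829832396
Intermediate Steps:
g = -33834
Function('X')(p) = Mul(-900, p) (Function('X')(p) = Mul(-450, Add(p, p)) = Mul(-450, Mul(2, p)) = Mul(-900, p))
Mul(Add(Add(-1446, Mul(-1, -159158)), 53631), Add(264006, Add(g, Function('X')(Function('J')(7, 8))))) = Mul(Add(Add(-1446, Mul(-1, -159158)), 53631), Add(264006, Add(-33834, Mul(-900, -22)))) = Mul(Add(Add(-1446, 159158), 53631), Add(264006, Add(-33834, 19800))) = Mul(Add(157712, 53631), Add(264006, -14034)) = Mul(211343, 249972) = 52829832396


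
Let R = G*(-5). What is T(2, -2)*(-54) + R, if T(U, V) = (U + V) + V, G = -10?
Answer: 158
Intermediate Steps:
R = 50 (R = -10*(-5) = 50)
T(U, V) = U + 2*V
T(2, -2)*(-54) + R = (2 + 2*(-2))*(-54) + 50 = (2 - 4)*(-54) + 50 = -2*(-54) + 50 = 108 + 50 = 158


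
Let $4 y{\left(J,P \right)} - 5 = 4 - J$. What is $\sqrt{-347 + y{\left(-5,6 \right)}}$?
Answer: $\frac{i \sqrt{1374}}{2} \approx 18.534 i$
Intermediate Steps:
$y{\left(J,P \right)} = \frac{9}{4} - \frac{J}{4}$ ($y{\left(J,P \right)} = \frac{5}{4} + \frac{4 - J}{4} = \frac{5}{4} - \left(-1 + \frac{J}{4}\right) = \frac{9}{4} - \frac{J}{4}$)
$\sqrt{-347 + y{\left(-5,6 \right)}} = \sqrt{-347 + \left(\frac{9}{4} - - \frac{5}{4}\right)} = \sqrt{-347 + \left(\frac{9}{4} + \frac{5}{4}\right)} = \sqrt{-347 + \frac{7}{2}} = \sqrt{- \frac{687}{2}} = \frac{i \sqrt{1374}}{2}$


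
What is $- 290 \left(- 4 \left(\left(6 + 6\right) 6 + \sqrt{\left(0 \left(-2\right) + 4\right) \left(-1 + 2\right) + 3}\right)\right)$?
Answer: $83520 + 1160 \sqrt{7} \approx 86589.0$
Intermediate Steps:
$- 290 \left(- 4 \left(\left(6 + 6\right) 6 + \sqrt{\left(0 \left(-2\right) + 4\right) \left(-1 + 2\right) + 3}\right)\right) = - 290 \left(- 4 \left(12 \cdot 6 + \sqrt{\left(0 + 4\right) 1 + 3}\right)\right) = - 290 \left(- 4 \left(72 + \sqrt{4 \cdot 1 + 3}\right)\right) = - 290 \left(- 4 \left(72 + \sqrt{4 + 3}\right)\right) = - 290 \left(- 4 \left(72 + \sqrt{7}\right)\right) = - 290 \left(-288 - 4 \sqrt{7}\right) = 83520 + 1160 \sqrt{7}$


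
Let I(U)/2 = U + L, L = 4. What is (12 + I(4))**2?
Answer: 784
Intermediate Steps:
I(U) = 8 + 2*U (I(U) = 2*(U + 4) = 2*(4 + U) = 8 + 2*U)
(12 + I(4))**2 = (12 + (8 + 2*4))**2 = (12 + (8 + 8))**2 = (12 + 16)**2 = 28**2 = 784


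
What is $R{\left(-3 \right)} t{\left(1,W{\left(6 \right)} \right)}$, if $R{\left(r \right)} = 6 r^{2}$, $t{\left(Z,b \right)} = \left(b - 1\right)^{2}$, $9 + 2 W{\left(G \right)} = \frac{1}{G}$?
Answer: $\frac{12675}{8} \approx 1584.4$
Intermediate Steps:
$W{\left(G \right)} = - \frac{9}{2} + \frac{1}{2 G}$
$t{\left(Z,b \right)} = \left(-1 + b\right)^{2}$
$R{\left(-3 \right)} t{\left(1,W{\left(6 \right)} \right)} = 6 \left(-3\right)^{2} \left(-1 + \frac{1 - 54}{2 \cdot 6}\right)^{2} = 6 \cdot 9 \left(-1 + \frac{1}{2} \cdot \frac{1}{6} \left(1 - 54\right)\right)^{2} = 54 \left(-1 + \frac{1}{2} \cdot \frac{1}{6} \left(-53\right)\right)^{2} = 54 \left(-1 - \frac{53}{12}\right)^{2} = 54 \left(- \frac{65}{12}\right)^{2} = 54 \cdot \frac{4225}{144} = \frac{12675}{8}$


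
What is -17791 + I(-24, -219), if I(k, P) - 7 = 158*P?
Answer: -52386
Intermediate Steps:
I(k, P) = 7 + 158*P
-17791 + I(-24, -219) = -17791 + (7 + 158*(-219)) = -17791 + (7 - 34602) = -17791 - 34595 = -52386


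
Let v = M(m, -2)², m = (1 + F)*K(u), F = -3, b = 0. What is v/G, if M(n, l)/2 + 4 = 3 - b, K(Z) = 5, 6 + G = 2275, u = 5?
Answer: 4/2269 ≈ 0.0017629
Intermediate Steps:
G = 2269 (G = -6 + 2275 = 2269)
m = -10 (m = (1 - 3)*5 = -2*5 = -10)
M(n, l) = -2 (M(n, l) = -8 + 2*(3 - 1*0) = -8 + 2*(3 + 0) = -8 + 2*3 = -8 + 6 = -2)
v = 4 (v = (-2)² = 4)
v/G = 4/2269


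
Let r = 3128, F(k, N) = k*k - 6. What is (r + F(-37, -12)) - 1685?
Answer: 2806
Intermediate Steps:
F(k, N) = -6 + k**2 (F(k, N) = k**2 - 6 = -6 + k**2)
(r + F(-37, -12)) - 1685 = (3128 + (-6 + (-37)**2)) - 1685 = (3128 + (-6 + 1369)) - 1685 = (3128 + 1363) - 1685 = 4491 - 1685 = 2806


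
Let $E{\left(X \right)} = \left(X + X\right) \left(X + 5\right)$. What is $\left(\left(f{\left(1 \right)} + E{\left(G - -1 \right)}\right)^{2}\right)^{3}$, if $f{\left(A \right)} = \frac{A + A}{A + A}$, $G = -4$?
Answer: $1771561$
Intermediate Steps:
$f{\left(A \right)} = 1$ ($f{\left(A \right)} = \frac{2 A}{2 A} = 2 A \frac{1}{2 A} = 1$)
$E{\left(X \right)} = 2 X \left(5 + X\right)$
$\left(\left(f{\left(1 \right)} + E{\left(G - -1 \right)}\right)^{2}\right)^{3} = \left(\left(1 + 2 \left(-4 - -1\right) \left(5 - 3\right)\right)^{2}\right)^{3} = \left(\left(1 + 2 \left(-4 + 1\right) \left(5 + \left(-4 + 1\right)\right)\right)^{2}\right)^{3} = \left(\left(1 + 2 \left(-3\right) \left(5 - 3\right)\right)^{2}\right)^{3} = \left(\left(1 + 2 \left(-3\right) 2\right)^{2}\right)^{3} = \left(\left(1 - 12\right)^{2}\right)^{3} = \left(\left(-11\right)^{2}\right)^{3} = 121^{3} = 1771561$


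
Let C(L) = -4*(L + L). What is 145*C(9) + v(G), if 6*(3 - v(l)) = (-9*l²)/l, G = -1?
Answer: -20877/2 ≈ -10439.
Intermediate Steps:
C(L) = -8*L
v(l) = 3 + 3*l/2 (v(l) = 3 - (-9*l²)/(6*l) = 3 - (-3)*l/2 = 3 + 3*l/2)
145*C(9) + v(G) = 145*(-8*9) + (3 + (3/2)*(-1)) = 145*(-72) + (3 - 3/2) = -10440 + 3/2 = -20877/2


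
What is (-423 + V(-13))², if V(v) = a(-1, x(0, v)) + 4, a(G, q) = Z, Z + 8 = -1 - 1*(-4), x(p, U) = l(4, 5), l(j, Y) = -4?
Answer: 179776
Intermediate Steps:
x(p, U) = -4
Z = -5 (Z = -8 + (-1 - 1*(-4)) = -8 + (-1 + 4) = -8 + 3 = -5)
a(G, q) = -5
V(v) = -1 (V(v) = -5 + 4 = -1)
(-423 + V(-13))² = (-423 - 1)² = (-424)² = 179776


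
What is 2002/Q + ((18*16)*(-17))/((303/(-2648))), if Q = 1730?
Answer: 3738229741/87365 ≈ 42789.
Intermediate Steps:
2002/Q + ((18*16)*(-17))/((303/(-2648))) = 2002/1730 + ((18*16)*(-17))/((303/(-2648))) = 2002*(1/1730) + (288*(-17))/((303*(-1/2648))) = 1001/865 - 4896/(-303/2648) = 1001/865 - 4896*(-2648/303) = 1001/865 + 4321536/101 = 3738229741/87365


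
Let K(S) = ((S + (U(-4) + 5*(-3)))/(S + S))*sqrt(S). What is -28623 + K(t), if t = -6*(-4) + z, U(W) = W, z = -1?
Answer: -28623 + 2*sqrt(23)/23 ≈ -28623.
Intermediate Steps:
t = 23 (t = -6*(-4) - 1 = 24 - 1 = 23)
K(S) = (-19 + S)/(2*sqrt(S)) (K(S) = ((S + (-4 + 5*(-3)))/(S + S))*sqrt(S) = ((S + (-4 - 15))/((2*S)))*sqrt(S) = ((S - 19)*(1/(2*S)))*sqrt(S) = ((-19 + S)*(1/(2*S)))*sqrt(S) = ((-19 + S)/(2*S))*sqrt(S) = (-19 + S)/(2*sqrt(S)))
-28623 + K(t) = -28623 + (-19 + 23)/(2*sqrt(23)) = -28623 + (1/2)*(sqrt(23)/23)*4 = -28623 + 2*sqrt(23)/23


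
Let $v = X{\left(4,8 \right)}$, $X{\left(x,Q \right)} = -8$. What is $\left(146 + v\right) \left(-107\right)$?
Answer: $-14766$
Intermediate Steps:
$v = -8$
$\left(146 + v\right) \left(-107\right) = \left(146 - 8\right) \left(-107\right) = 138 \left(-107\right) = -14766$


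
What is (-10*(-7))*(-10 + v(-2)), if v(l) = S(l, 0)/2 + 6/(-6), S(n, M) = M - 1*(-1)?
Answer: -735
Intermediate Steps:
S(n, M) = 1 + M (S(n, M) = M + 1 = 1 + M)
v(l) = -½ (v(l) = (1 + 0)/2 + 6/(-6) = 1*(½) + 6*(-⅙) = ½ - 1 = -½)
(-10*(-7))*(-10 + v(-2)) = (-10*(-7))*(-10 - ½) = 70*(-21/2) = -735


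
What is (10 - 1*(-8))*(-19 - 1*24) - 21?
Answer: -795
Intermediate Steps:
(10 - 1*(-8))*(-19 - 1*24) - 21 = (10 + 8)*(-19 - 24) - 21 = 18*(-43) - 21 = -774 - 21 = -795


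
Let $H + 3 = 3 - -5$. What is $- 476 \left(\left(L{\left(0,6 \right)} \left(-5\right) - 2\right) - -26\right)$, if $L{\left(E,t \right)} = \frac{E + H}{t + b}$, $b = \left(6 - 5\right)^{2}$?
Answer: $-9724$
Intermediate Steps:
$H = 5$ ($H = -3 + \left(3 - -5\right) = -3 + \left(3 + 5\right) = -3 + 8 = 5$)
$b = 1$ ($b = 1^{2} = 1$)
$L{\left(E,t \right)} = \frac{5 + E}{1 + t}$ ($L{\left(E,t \right)} = \frac{E + 5}{t + 1} = \frac{5 + E}{1 + t}$)
$- 476 \left(\left(L{\left(0,6 \right)} \left(-5\right) - 2\right) - -26\right) = - 476 \left(\left(\frac{5 + 0}{1 + 6} \left(-5\right) - 2\right) - -26\right) = - 476 \left(\left(\frac{1}{7} \cdot 5 \left(-5\right) - 2\right) + 26\right) = - 476 \left(\left(\frac{5}{7} \left(-5\right) - 2\right) + 26\right) = - 476 \left(\left(- \frac{25}{7} - 2\right) + 26\right) = - 476 \left(- \frac{39}{7} + 26\right) = \left(-476\right) \frac{143}{7} = -9724$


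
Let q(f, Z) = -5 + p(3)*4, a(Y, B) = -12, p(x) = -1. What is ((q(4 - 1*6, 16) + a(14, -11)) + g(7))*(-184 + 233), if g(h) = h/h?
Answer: -980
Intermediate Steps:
g(h) = 1
q(f, Z) = -9 (q(f, Z) = -5 - 1*4 = -5 - 4 = -9)
((q(4 - 1*6, 16) + a(14, -11)) + g(7))*(-184 + 233) = ((-9 - 12) + 1)*(-184 + 233) = (-21 + 1)*49 = -20*49 = -980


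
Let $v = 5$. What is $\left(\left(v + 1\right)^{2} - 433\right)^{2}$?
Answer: $157609$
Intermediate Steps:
$\left(\left(v + 1\right)^{2} - 433\right)^{2} = \left(\left(5 + 1\right)^{2} - 433\right)^{2} = \left(6^{2} - 433\right)^{2} = \left(36 - 433\right)^{2} = \left(-397\right)^{2} = 157609$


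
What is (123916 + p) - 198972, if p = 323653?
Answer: 248597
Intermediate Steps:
(123916 + p) - 198972 = (123916 + 323653) - 198972 = 447569 - 198972 = 248597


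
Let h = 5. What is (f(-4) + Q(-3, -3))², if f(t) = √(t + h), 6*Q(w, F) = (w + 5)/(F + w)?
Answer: 289/324 ≈ 0.89198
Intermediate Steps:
Q(w, F) = (5 + w)/(6*(F + w)) (Q(w, F) = ((w + 5)/(F + w))/6 = ((5 + w)/(F + w))/6 = (5 + w)/(6*(F + w)))
f(t) = √(5 + t) (f(t) = √(t + 5) = √(5 + t))
(f(-4) + Q(-3, -3))² = (√(5 - 4) + (5 - 3)/(6*(-3 - 3)))² = (√1 + (⅙)*2/(-6))² = (1 + (⅙)*(-⅙)*2)² = (1 - 1/18)² = (17/18)² = 289/324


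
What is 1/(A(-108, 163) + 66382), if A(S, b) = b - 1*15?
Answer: 1/66530 ≈ 1.5031e-5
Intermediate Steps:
A(S, b) = -15 + b (A(S, b) = b - 15 = -15 + b)
1/(A(-108, 163) + 66382) = 1/((-15 + 163) + 66382) = 1/(148 + 66382) = 1/66530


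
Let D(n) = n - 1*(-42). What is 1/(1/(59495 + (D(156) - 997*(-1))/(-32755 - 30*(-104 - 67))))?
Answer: 328709636/5525 ≈ 59495.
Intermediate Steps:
D(n) = 42 + n (D(n) = n + 42 = 42 + n)
1/(1/(59495 + (D(156) - 997*(-1))/(-32755 - 30*(-104 - 67)))) = 1/(1/(59495 + ((42 + 156) - 997*(-1))/(-32755 - 30*(-104 - 67)))) = 1/(1/(59495 + (198 + 997)/(-32755 - 30*(-171)))) = 1/(1/(59495 + 1195/(-32755 + 5130))) = 1/(1/(59495 + 1195/(-27625))) = 1/(1/(59495 + 1195*(-1/27625))) = 1/(1/(59495 - 239/5525)) = 1/(1/(328709636/5525)) = 1/(5525/328709636) = 328709636/5525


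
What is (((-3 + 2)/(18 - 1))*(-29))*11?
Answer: 319/17 ≈ 18.765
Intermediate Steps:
(((-3 + 2)/(18 - 1))*(-29))*11 = (-1/17*(-29))*11 = (-1*1/17*(-29))*11 = -1/17*(-29)*11 = (29/17)*11 = 319/17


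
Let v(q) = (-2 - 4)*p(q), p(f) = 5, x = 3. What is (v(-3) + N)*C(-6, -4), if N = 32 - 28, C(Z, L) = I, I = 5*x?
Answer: -390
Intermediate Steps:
I = 15 (I = 5*3 = 15)
C(Z, L) = 15
v(q) = -30 (v(q) = (-2 - 4)*5 = -6*5 = -30)
N = 4
(v(-3) + N)*C(-6, -4) = (-30 + 4)*15 = -26*15 = -390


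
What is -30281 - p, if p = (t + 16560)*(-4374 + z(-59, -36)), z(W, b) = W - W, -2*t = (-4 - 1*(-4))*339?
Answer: 72403159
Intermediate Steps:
t = 0 (t = -(-4 - 1*(-4))*339/2 = -(-4 + 4)*339/2 = -0*339 = -1/2*0 = 0)
z(W, b) = 0
p = -72433440 (p = (0 + 16560)*(-4374 + 0) = 16560*(-4374) = -72433440)
-30281 - p = -30281 - 1*(-72433440) = -30281 + 72433440 = 72403159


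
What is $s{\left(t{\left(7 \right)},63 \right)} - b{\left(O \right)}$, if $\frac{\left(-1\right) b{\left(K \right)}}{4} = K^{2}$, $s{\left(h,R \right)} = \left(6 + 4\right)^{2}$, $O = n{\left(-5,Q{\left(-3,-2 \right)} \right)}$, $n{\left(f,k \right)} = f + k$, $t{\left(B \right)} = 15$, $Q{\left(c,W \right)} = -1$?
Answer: $244$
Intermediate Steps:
$O = -6$ ($O = -5 - 1 = -6$)
$s{\left(h,R \right)} = 100$ ($s{\left(h,R \right)} = 10^{2} = 100$)
$b{\left(K \right)} = - 4 K^{2}$
$s{\left(t{\left(7 \right)},63 \right)} - b{\left(O \right)} = 100 - - 4 \left(-6\right)^{2} = 100 - \left(-4\right) 36 = 100 - -144 = 100 + 144 = 244$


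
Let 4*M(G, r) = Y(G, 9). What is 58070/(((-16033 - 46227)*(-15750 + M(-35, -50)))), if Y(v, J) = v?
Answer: 11614/196227955 ≈ 5.9186e-5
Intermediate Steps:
M(G, r) = G/4
58070/(((-16033 - 46227)*(-15750 + M(-35, -50)))) = 58070/(((-16033 - 46227)*(-15750 + (1/4)*(-35)))) = 58070/((-62260*(-15750 - 35/4))) = 58070/((-62260*(-63035/4))) = 58070/981139775 = 58070*(1/981139775) = 11614/196227955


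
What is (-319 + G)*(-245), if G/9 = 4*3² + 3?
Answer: -7840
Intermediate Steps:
G = 351 (G = 9*(4*3² + 3) = 9*(4*9 + 3) = 9*(36 + 3) = 9*39 = 351)
(-319 + G)*(-245) = (-319 + 351)*(-245) = 32*(-245) = -7840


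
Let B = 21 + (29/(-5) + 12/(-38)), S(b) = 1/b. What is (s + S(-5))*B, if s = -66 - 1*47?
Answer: -800324/475 ≈ -1684.9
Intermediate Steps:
S(b) = 1/b
B = 1414/95 (B = 21 + (29*(-1/5) + 12*(-1/38)) = 21 + (-29/5 - 6/19) = 21 - 581/95 = 1414/95 ≈ 14.884)
s = -113 (s = -66 - 47 = -113)
(s + S(-5))*B = (-113 + 1/(-5))*(1414/95) = (-113 - 1/5)*(1414/95) = -566/5*1414/95 = -800324/475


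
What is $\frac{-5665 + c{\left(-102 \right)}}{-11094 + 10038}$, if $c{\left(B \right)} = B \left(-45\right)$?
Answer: $\frac{1075}{1056} \approx 1.018$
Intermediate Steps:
$c{\left(B \right)} = - 45 B$
$\frac{-5665 + c{\left(-102 \right)}}{-11094 + 10038} = \frac{-5665 - -4590}{-11094 + 10038} = \frac{-5665 + 4590}{-1056} = \left(-1075\right) \left(- \frac{1}{1056}\right) = \frac{1075}{1056}$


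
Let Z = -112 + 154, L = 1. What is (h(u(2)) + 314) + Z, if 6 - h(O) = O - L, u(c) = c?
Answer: 361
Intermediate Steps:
Z = 42
h(O) = 7 - O (h(O) = 6 - (O - 1*1) = 6 - (O - 1) = 6 - (-1 + O) = 6 + (1 - O) = 7 - O)
(h(u(2)) + 314) + Z = ((7 - 1*2) + 314) + 42 = ((7 - 2) + 314) + 42 = (5 + 314) + 42 = 319 + 42 = 361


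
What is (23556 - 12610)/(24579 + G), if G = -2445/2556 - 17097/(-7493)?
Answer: 69879658056/156921680693 ≈ 0.44532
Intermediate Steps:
G = 8459849/6384036 (G = -2445*1/2556 - 17097*(-1/7493) = -815/852 + 17097/7493 = 8459849/6384036 ≈ 1.3252)
(23556 - 12610)/(24579 + G) = (23556 - 12610)/(24579 + 8459849/6384036) = 10946/(156921680693/6384036) = 10946*(6384036/156921680693) = 69879658056/156921680693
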